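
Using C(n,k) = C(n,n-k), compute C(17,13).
2,380

Reasoning: C(17,13) = C(17,4) = 2,380.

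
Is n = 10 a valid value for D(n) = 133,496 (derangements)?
No

Solution: D(10) = (10-1)·[D(9) + D(8)] = 9·[133,496 + 14,833] = 1,334,961, which does not equal 133,496.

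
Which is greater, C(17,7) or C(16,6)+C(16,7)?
Equal

Working:
By Pascal's identity: C(17,7) = C(16,6)+C(16,7) = 19,448. Equal.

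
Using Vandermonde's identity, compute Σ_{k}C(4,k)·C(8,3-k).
220

Working:
= C(4+8,3) = C(12,3) = 220.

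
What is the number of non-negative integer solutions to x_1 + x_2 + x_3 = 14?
120

Working:
C(14+3-1, 3-1) = 120.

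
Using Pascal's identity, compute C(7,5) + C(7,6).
C(7,5) + C(7,6) = C(8,6) = 28.

Answer: 28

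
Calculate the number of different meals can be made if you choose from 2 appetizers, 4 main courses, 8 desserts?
64

Working:
By the multiplication principle: 2 × 4 × 8 = 64.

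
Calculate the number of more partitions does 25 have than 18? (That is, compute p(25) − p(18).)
1,573

Solution: Pentagonal recurrence p(n) = p(n−1) + p(n−2) − p(n−5) − p(n−7) + …: p(25) = p(24) + p(23) − p(20) − p(18) + p(13) + p(10) − p(3) = 1,575 + 1,255 − 627 − 385 + 101 + 42 − 3 = 1,958.
p(18) = p(17) + p(16) − p(13) − p(11) + p(6) + p(3) = 297 + 231 − 101 − 56 + 11 + 3 = 385.
Difference = 1,958 − 385 = 1,573.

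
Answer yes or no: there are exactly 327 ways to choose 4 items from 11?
No

Solution: C(11,4) = 330 ≠ 327.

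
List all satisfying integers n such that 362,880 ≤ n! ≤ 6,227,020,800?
n! is strictly increasing; 9! = 362,880 and 13! = 6,227,020,800, so valid n = 9, 10, 11, 12, 13.

Answer: 9, 10, 11, 12, 13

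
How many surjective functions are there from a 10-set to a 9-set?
16,329,600

Working:
Onto functions = 9! × S(10,9)
First compute S(10,9) via recurrence:
Using the Stirling recurrence: S(n,k) = k·S(n-1,k) + S(n-1,k-1)
S(10,9) = 9·S(9,9) + S(9,8)
         = 9·1 + 36
         = 9 + 36
         = 45
Then: 362880 × 45 = 16,329,600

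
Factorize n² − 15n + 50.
Seek roots whose sum is 15 and product is 50: (5, 10). So n² − 15n + 50 = (n − 5)(n − 10).

Answer: (n − 5)(n − 10)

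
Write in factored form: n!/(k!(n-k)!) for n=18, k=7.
C(18,7) = 31,824

Reasoning: This is the binomial coefficient C(18,7) = 31,824.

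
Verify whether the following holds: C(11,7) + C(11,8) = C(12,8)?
Pascal's identity: LHS = 330 + 165 = 495; RHS = C(12,8) = 495. Both sides agree, so the statement holds.
Final answer: True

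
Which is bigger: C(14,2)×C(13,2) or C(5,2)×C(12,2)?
C(14,2)×C(13,2)

C(14,2)×C(13,2)=7,098, C(5,2)×C(12,2)=660.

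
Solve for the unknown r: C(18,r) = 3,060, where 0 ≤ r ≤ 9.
C(18,r) is increasing for 0 ≤ r ≤ 9. Stepping up (C(18,r+1) = C(18,r)·(18−r)/(r+1)): C(18,1) = 18, C(18,2) = 153, C(18,3) = 816, C(18,4) = 3,060 ✓. So r = 4.
Final answer: 4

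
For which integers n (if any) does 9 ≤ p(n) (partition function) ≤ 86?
6, 7, 8, 9, 10, 11, 12

Working:
Tabulating p(n) via p(n) = p(n−1) + p(n−2) − p(n−5) − p(n−7) + …: p(5)=7; p(6)=11; p(7)=15; p(8)=22; p(9)=30; p(10)=42; p(11)=56; p(12)=77; p(13)=101. So valid n = 6, 7, 8, 9, 10, 11, 12.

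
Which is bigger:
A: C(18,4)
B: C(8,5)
A=C(18,4)=3,060, B=C(8,5)=56.

Answer: A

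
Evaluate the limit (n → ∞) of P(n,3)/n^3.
1

P(n,3) = n(n-1)(n-2) ≈ n^3 for large n. Limit = 1.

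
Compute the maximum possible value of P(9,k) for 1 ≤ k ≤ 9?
362,880

Working:
P(9,k) increases in k, so maximum at k = 9: 9! = 362,880.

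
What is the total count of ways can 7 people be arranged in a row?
5,040

Arrangements of 7 distinct objects: 7! = 5,040.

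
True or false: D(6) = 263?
Derangements of 6 elements: D(6) = (6-1)·[D(5) + D(4)] = 5·[44 + 9] = 265.
Final answer: False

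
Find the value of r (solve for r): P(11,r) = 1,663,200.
7

Explanation: P(11,r) = 11·10·…·(11−r+1), a product of r factors. Multiplying down from 11: 11 = 11; 11·10 = 110; 11·10·9 = 990; 11·10·9·8 = 7,920; 11·10·9·8·7 = 55,440; 11·10·9·8·7·6 = 332,640; 11·10·9·8·7·6·5 = 1,663,200 ✓ (7 factors). So r = 7.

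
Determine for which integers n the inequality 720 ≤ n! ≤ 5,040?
n! is strictly increasing; 6! = 720 and 7! = 5,040, so valid n = 6, 7.

Answer: 6, 7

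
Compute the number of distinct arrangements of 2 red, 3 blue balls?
10

Working:
Multinomial: 5!/(2! × 3!) = 10.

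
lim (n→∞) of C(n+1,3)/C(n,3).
1

Solution: Both numerator and denominator grow as n^3/3! for large n, so the ratio → 1.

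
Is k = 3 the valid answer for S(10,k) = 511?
No
S(10,3) = 3·S(9,3) + S(9,2) = 3·3,025 + 255 = 9,330, which does not equal 511.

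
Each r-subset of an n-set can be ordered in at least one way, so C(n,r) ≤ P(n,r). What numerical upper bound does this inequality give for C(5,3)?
60
P(5,3) = 5·4·3 = 60, so C(5,3) ≤ 60. (The bound is loose by a factor of 3! = 6: C(5,3) = 60/6 = 10.)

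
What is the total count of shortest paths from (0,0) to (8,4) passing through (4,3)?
175

Explanation: To (4,3): C(7,4)=35. From there: C(5,4)=5. Total: 175.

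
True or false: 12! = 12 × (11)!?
True

By definition n! = n × (n-1)!, so 12! = 12 × 11!.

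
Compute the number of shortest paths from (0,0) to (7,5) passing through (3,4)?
175

To (3,4): C(7,3)=35. From there: C(5,4)=5. Total: 175.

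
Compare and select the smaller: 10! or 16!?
10!

Solution: 10!=3,628,800, 16!=20,922,789,888,000. 16! > 10!.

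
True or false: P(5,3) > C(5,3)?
True

Working:
P(5,3) = 60 and C(5,3) = 10; P(n,r) = r! × C(n,r) so P > C whenever r ≥ 2.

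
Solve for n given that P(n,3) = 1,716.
13

Reasoning: P(n,3) = n(n−1)(n−2) is increasing in n; n(n−1)(n−2) ≈ (n−1)^3 = 1,716 gives n ≈ 13.0. Check: P(11,3) = 990, P(12,3) = 1,320, P(13,3) = 1,716 ✓. So n = 13.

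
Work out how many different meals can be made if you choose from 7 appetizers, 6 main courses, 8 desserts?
336
By the multiplication principle: 7 × 6 × 8 = 336.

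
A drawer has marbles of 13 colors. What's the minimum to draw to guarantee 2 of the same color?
14

Reasoning: Worst case: 1 of each = 13. One more: 14.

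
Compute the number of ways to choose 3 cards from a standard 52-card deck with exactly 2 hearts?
3,042
13 hearts and 39 non-hearts: C(13,2) × C(39,1) = 78 × 39 = 3,042.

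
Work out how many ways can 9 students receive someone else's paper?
133,496

Working:
Using D(n) = (n-1)[D(n-1) + D(n-2)]:
D(9) = (9-1) × [D(8) + D(7)]
      = 8 × [14833 + 1854]
      = 8 × 16687
      = 133,496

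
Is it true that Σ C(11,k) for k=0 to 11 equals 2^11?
Binomial theorem: Σ C(11,k) = (1+1)^11 = 2^11 = 2,048; RHS 2^11 = 2,048.
Final answer: True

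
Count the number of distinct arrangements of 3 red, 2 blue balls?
10

Explanation: Multinomial: 5!/(3! × 2!) = 10.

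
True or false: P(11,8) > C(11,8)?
True
P(11,8) = 6,652,800 and C(11,8) = 165; P(n,r) = r! × C(n,r) so P > C whenever r ≥ 2.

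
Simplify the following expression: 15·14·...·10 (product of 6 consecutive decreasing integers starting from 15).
3,603,600

Reasoning: This is P(15,6) = 15!/(9)! = 3,603,600.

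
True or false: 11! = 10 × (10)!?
False

Explanation: 11! = 11 × 10! = 39,916,800, but 10 × 10! = 36,288,000.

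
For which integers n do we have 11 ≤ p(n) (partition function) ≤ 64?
6, 7, 8, 9, 10, 11

Reasoning: Tabulating p(n) via p(n) = p(n−1) + p(n−2) − p(n−5) − p(n−7) + …: p(5)=7; p(6)=11; p(7)=15; p(8)=22; p(9)=30; p(10)=42; p(11)=56; p(12)=77. So valid n = 6, 7, 8, 9, 10, 11.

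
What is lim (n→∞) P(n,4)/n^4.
1

P(n,4) = n(n-1)(n-2)(n-3) ≈ n^4 for large n. Limit = 1.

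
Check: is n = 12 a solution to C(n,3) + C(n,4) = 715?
Yes

Solution: C(12,3) + C(12,4) = 220 + 495 = 715, which equals 715.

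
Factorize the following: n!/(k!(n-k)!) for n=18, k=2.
This is the binomial coefficient C(18,2) = 153.

Answer: C(18,2) = 153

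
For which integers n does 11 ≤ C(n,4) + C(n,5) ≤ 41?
6

Solution: C(5,4)+C(5,5)=6; C(6,4)+C(6,5)=21; C(7,4)+C(7,5)=56. So valid n = 6.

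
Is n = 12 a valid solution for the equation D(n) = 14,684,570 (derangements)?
No

Working:
D(12) = (12-1)·[D(11) + D(10)] = 11·[14,684,570 + 1,334,961] = 176,214,841, which does not equal 14,684,570.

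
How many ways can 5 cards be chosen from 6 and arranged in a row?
720

Solution: P(6,5) = 6!/(6-5)! = 720.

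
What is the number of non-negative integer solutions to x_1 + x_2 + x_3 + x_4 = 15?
816

Reasoning: C(15+4-1, 4-1) = 816.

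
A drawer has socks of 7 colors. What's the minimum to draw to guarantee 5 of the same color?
Worst case: 4 of each = 28. One more: 29.
Final answer: 29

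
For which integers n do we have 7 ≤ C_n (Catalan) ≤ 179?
4, 5, 6

Reasoning: C_3=5; C_4=14; C_5=42; C_6=132; C_7=429. So valid n = 4, 5, 6.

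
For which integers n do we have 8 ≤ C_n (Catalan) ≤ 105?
4, 5
C_3=5; C_4=14; C_5=42; C_6=132. So valid n = 4, 5.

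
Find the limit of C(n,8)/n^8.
1/40320

Explanation: C(n,8) ≈ n^8/8! for large n. Limit = 1/8! = 1/40320.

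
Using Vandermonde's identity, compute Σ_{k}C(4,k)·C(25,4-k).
23,751

Solution: = C(4+25,4) = C(29,4) = 23,751.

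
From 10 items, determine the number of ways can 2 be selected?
45

Reasoning: C(10,2) = 10! / (2! × (10-2)!)
         = 10! / (2! × 8!)
         = 45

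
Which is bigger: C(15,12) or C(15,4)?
C(15,12)=455, C(15,4)=1,365.

Answer: C(15,4)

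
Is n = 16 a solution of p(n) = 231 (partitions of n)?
Yes

Solution: Pentagonal recurrence p(n) = p(n−1) + p(n−2) − p(n−5) − p(n−7) + …: p(16) = p(15) + p(14) − p(11) − p(9) + p(4) + p(1) = 176 + 135 − 56 − 30 + 5 + 1 = 231, which equals 231.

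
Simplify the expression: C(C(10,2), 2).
990

Solution: C(10,2) = 45, then C(45, 2) = 990.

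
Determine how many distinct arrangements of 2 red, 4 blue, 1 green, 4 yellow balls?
Multinomial: 11!/(2! × 4! × 1! × 4!) = 34,650.
Final answer: 34,650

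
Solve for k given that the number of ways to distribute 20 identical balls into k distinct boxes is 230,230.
7

Working:
Stars and bars: the count is C(20+k−1, k−1), increasing in k. k=5: C(24,4) = 10,626, k=6: C(25,5) = 53,130, k=7: C(26,6) = 230,230 ✓. So k = 7.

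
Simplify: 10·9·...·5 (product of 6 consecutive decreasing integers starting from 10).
This is P(10,6) = 10!/(4)! = 151,200.
Final answer: 151,200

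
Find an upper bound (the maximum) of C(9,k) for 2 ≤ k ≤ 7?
C(9,k) is maximised at the centre of the row: C(9,4) = 126.

Answer: 126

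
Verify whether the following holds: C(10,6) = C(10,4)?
True

Reasoning: Symmetry C(n,k) = C(n,n-k): C(10,6) = 210 and C(10,4) = 210. Both sides agree, so the statement holds.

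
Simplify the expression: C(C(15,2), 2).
5,460

Working:
C(15,2) = 105, then C(105, 2) = 5,460.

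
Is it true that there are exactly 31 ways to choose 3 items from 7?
False

Solution: C(7,3) = 35 ≠ 31.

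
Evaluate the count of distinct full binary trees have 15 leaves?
Using the Catalan number formula: C_n = C(2n, n) / (n+1)
C_14 = C(28, 14) / (14+1)
     = 40116600 / 15
     = 2,674,440

Answer: 2,674,440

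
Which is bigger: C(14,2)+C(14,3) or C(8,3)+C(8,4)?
C(14,2)+C(14,3)

Explanation: First=455, Second=126.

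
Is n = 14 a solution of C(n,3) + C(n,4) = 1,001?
No

C(14,3) + C(14,4) = 364 + 1,001 = 1,365, which does not equal 1,001.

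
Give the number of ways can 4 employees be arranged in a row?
24

Arrangements of 4 distinct objects: 4! = 24.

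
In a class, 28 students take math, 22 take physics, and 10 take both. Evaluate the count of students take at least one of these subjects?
40

Solution: |A∪B| = |A|+|B|-|A∩B| = 28+22-10 = 40.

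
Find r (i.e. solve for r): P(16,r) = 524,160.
5

Working:
P(16,r) = 16·15·…·(16−r+1), a product of r factors. Multiplying down from 16: 16 = 16; 16·15 = 240; 16·15·14 = 3,360; 16·15·14·13 = 43,680; 16·15·14·13·12 = 524,160 ✓ (5 factors). So r = 5.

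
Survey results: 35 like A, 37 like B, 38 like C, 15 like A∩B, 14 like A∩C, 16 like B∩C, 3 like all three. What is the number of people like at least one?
68

|A∪B∪C| = 35+37+38-15-14-16+3 = 68.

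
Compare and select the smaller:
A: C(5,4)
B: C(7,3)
A

Explanation: A=C(5,4)=5, B=C(7,3)=35.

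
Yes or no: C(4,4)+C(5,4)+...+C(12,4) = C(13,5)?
Yes

Solution: Hockey stick identity gives Σ = C(13,5) = 1,287; RHS C(13,5) = 1,287.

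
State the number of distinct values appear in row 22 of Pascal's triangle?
12
Row 22 has entries C(22,0)..C(22,22); by symmetry C(22,k)=C(22,22-k), giving 12 distinct values.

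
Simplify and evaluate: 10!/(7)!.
This equals 10×9×8 = 720.
Final answer: 720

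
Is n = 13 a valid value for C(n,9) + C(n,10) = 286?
No

Explanation: C(13,9) + C(13,10) = 715 + 286 = 1,001, which does not equal 286.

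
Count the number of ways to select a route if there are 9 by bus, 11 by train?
By the addition principle: 9 + 11 = 20.

Answer: 20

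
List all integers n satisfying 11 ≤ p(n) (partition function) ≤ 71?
6, 7, 8, 9, 10, 11
Tabulating p(n) via p(n) = p(n−1) + p(n−2) − p(n−5) − p(n−7) + …: p(5)=7; p(6)=11; p(7)=15; p(8)=22; p(9)=30; p(10)=42; p(11)=56; p(12)=77. So valid n = 6, 7, 8, 9, 10, 11.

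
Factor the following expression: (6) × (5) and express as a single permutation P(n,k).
P(6,2) = 6!/(4)!

Solution: Product of 2 consecutive descending integers starting at 6: P(6,2) = 6!/4! = 30.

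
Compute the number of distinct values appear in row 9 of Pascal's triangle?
5
Row 9 has entries C(9,0)..C(9,9); by symmetry C(9,k)=C(9,9-k), giving 5 distinct values.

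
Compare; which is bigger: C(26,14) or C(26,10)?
C(26,14)

Reasoning: C(26,14)=9,657,700, C(26,10)=5,311,735.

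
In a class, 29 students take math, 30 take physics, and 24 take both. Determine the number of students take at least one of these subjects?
35

|A∪B| = |A|+|B|-|A∩B| = 29+30-24 = 35.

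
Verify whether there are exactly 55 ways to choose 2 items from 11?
True

Reasoning: C(11,2) = 55.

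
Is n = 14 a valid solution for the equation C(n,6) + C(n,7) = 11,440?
No

Working:
C(14,6) + C(14,7) = 3,003 + 3,432 = 6,435, which does not equal 11,440.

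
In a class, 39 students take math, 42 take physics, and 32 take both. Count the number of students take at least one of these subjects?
49

Explanation: |A∪B| = |A|+|B|-|A∩B| = 39+42-32 = 49.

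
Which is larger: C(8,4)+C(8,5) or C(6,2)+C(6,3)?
First=126, Second=35.

Answer: C(8,4)+C(8,5)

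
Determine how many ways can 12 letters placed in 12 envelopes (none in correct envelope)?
176,214,841

Explanation: Using D(n) = (n-1)[D(n-1) + D(n-2)]:
D(12) = (12-1) × [D(11) + D(10)]
      = 11 × [14684570 + 1334961]
      = 11 × 16019531
      = 176,214,841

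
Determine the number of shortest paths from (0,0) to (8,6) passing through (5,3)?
1,120

Explanation: To (5,3): C(8,5)=56. From there: C(6,3)=20. Total: 1,120.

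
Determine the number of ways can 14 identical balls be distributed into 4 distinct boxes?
680

Explanation: C(14+4-1, 4-1) = C(17, 3) = 680.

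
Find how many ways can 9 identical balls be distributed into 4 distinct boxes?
C(9+4-1, 4-1) = C(12, 3) = 220.
Final answer: 220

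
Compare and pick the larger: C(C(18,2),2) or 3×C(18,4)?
C(C(18,2),2)=11,628, 3×C(18,4)=9,180.
Final answer: C(C(18,2),2)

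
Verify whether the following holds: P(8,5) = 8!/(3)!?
True

Permutation formula P(n,k) = n!/(n-k)!: 8!/3! = 40,320/6 = 6,720 = P(8,5). The statement holds.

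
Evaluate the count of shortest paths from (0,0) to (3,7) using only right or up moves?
120
Choose 3 rights from 10 moves: C(10,3) = 120.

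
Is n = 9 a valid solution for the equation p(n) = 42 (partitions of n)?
No
Pentagonal recurrence p(n) = p(n−1) + p(n−2) − p(n−5) − p(n−7) + …: p(9) = p(8) + p(7) − p(4) − p(2) = 22 + 15 − 5 − 2 = 30, which does not equal 42.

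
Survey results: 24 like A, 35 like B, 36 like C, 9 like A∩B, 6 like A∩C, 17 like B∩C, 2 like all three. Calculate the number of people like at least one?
65
|A∪B∪C| = 24+35+36-9-6-17+2 = 65.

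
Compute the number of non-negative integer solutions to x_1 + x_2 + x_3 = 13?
105

Reasoning: C(13+3-1, 3-1) = 105.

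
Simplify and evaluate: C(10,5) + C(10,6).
462

Working:
By Pascal's identity: C(11,6) = 462.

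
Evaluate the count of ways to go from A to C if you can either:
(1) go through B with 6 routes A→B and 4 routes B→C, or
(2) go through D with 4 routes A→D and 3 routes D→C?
Route via B: 6×4=24. Route via D: 4×3=12. Total: 36.

Answer: 36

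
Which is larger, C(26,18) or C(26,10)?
C(26,18)=1,562,275, C(26,10)=5,311,735.
Final answer: C(26,10)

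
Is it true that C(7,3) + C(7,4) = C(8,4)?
Pascal's identity: LHS = 35 + 35 = 70; RHS = C(8,4) = 70. Both sides agree, so the statement holds.

Answer: True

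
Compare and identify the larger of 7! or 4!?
7!

7!=5,040, 4!=24. 7! > 4!.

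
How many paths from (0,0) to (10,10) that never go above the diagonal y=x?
16,796
Counted by the Catalan number C_10: C_10 = C(20,10)/(10+1) = 184,756/11 = 16,796.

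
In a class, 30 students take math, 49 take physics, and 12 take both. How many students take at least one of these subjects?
67

Explanation: |A∪B| = |A|+|B|-|A∩B| = 30+49-12 = 67.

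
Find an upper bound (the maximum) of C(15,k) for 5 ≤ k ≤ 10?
6,435

Solution: C(15,k) is maximised at the centre of the row: C(15,7) = 6,435.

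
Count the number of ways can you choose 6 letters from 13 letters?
1,716

C(13,6) = 13! / (6! × (13-6)!)
         = 13! / (6! × 7!)
         = 1,716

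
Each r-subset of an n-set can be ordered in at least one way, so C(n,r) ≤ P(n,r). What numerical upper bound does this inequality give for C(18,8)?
1,764,322,560

Reasoning: P(18,8) = 18·17·16·15·14·13·12·11 = 1,764,322,560, so C(18,8) ≤ 1,764,322,560. (The bound is loose by a factor of 8! = 40,320: C(18,8) = 1,764,322,560/40,320 = 43,758.)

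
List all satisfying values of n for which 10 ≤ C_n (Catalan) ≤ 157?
C_3=5; C_4=14; C_5=42; C_6=132; C_7=429. So valid n = 4, 5, 6.
Final answer: 4, 5, 6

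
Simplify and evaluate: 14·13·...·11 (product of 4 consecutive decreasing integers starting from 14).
This is P(14,4) = 14!/(10)! = 24,024.
Final answer: 24,024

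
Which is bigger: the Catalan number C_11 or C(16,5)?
C_11 = C(22,11)/(11+1) = 705,432/12 = 58,786; C(16,5) = 4,368.

Answer: C_11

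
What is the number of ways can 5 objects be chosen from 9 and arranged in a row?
P(9,5) = 9!/(9-5)! = 15,120.

Answer: 15,120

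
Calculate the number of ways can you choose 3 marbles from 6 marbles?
20

Working:
C(6,3) = 6! / (3! × (6-3)!)
         = 6! / (3! × 3!)
         = 20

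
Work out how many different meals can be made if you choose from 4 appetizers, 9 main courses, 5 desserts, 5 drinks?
900

Solution: By the multiplication principle: 4 × 9 × 5 × 5 = 900.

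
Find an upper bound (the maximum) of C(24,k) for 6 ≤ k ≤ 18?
2,704,156

C(24,k) is maximised at the centre of the row: C(24,12) = 2,704,156.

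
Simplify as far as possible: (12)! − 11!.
(12)! − 11! = (12)·11! − 11! = (12−1)·11! = 11·11! = 439,084,800.
Final answer: 439,084,800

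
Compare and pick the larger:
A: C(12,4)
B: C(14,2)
A

A=C(12,4)=495, B=C(14,2)=91.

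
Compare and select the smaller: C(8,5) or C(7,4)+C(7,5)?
By Pascal's identity: C(8,5) = C(7,4)+C(7,5) = 56. Equal.
Final answer: Equal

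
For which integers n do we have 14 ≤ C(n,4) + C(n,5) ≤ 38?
6

Explanation: C(5,4)+C(5,5)=6; C(6,4)+C(6,5)=21; C(7,4)+C(7,5)=56. So valid n = 6.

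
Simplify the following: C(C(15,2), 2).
5,460

Solution: C(15,2) = 105, then C(105, 2) = 5,460.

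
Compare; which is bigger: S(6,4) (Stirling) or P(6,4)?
S(6,4) = 4·S(5,4) + S(5,3) = 4·10 + 25 = 65; P(6,4) = 360.

Answer: P(6,4)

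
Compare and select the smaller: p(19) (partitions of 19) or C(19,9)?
Pentagonal recurrence p(n) = p(n−1) + p(n−2) − p(n−5) − p(n−7) + …: p(19) = p(18) + p(17) − p(14) − p(12) + p(7) + p(4) = 385 + 297 − 135 − 77 + 15 + 5 = 490; C(19,9) = 92,378.

Answer: p(19)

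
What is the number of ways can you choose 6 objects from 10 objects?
210

Reasoning: C(10,6) = 10! / (6! × (10-6)!)
         = 10! / (6! × 4!)
         = 210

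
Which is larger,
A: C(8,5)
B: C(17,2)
B

Solution: A=C(8,5)=56, B=C(17,2)=136.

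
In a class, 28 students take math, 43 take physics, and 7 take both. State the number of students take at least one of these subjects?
64

Working:
|A∪B| = |A|+|B|-|A∩B| = 28+43-7 = 64.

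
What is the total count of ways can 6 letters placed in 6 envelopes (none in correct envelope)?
265

Explanation: Using D(n) = (n-1)[D(n-1) + D(n-2)]:
D(6) = (6-1) × [D(5) + D(4)]
      = 5 × [44 + 9]
      = 5 × 53
      = 265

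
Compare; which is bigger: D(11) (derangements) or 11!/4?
D(11)

D(11) = (11-1)·[D(10) + D(9)] = 10·[1,334,961 + 133,496] = 14,684,570; 11!/4 = 39,916,800/4 = 9,979,200.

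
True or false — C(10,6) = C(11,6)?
LHS = C(10,6) = 210; RHS = C(11,6) = 462. 210 ≠ 462, so the statement does not hold.

Answer: False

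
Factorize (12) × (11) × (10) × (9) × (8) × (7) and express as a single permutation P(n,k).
Product of 6 consecutive descending integers starting at 12: P(12,6) = 12!/6! = 665,280.
Final answer: P(12,6) = 12!/(6)!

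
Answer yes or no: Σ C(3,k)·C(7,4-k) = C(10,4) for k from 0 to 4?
Yes

Vandermonde's identity gives C(10,4) = 210; RHS C(10,4) = 210.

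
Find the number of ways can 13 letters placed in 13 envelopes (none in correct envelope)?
2,290,792,932

Explanation: Using D(n) = (n-1)[D(n-1) + D(n-2)]:
D(13) = (13-1) × [D(12) + D(11)]
      = 12 × [176214841 + 14684570]
      = 12 × 190899411
      = 2,290,792,932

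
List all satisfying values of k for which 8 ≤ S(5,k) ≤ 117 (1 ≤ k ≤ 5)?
2, 3, 4

Explanation: S(5,1)=1; S(5,2)=15; S(5,3)=25; S(5,4)=10; S(5,5)=1. So valid k = 2, 3, 4.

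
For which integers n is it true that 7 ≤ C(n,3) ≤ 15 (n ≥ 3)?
5

Explanation: C(4,3)=4; C(5,3)=10; C(6,3)=20. So valid n = 5.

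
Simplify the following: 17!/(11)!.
8,910,720

This equals 17×16×...×12 = 8,910,720.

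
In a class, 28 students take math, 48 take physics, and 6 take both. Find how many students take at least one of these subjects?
70

Solution: |A∪B| = |A|+|B|-|A∩B| = 28+48-6 = 70.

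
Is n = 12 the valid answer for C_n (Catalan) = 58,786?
C_12 = C(24,12)/(12+1) = 2,704,156/13 = 208,012, which does not equal 58,786.
Final answer: No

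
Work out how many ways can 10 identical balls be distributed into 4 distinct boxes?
C(10+4-1, 4-1) = C(13, 3) = 286.
Final answer: 286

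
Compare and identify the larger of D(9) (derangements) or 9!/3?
D(9)

Reasoning: D(9) = (9-1)·[D(8) + D(7)] = 8·[14,833 + 1,854] = 133,496; 9!/3 = 362,880/3 = 120,960.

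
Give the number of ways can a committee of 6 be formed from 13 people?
1,716

Reasoning: C(13,6) = 13! / (6! × (13-6)!)
         = 13! / (6! × 7!)
         = 1,716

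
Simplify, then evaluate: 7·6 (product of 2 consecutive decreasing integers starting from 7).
42
This is P(7,2) = 7!/(5)! = 42.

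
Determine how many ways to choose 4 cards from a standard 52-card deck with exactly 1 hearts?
118,807

13 hearts and 39 non-hearts: C(13,1) × C(39,3) = 13 × 9139 = 118,807.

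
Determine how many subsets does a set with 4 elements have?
16

Reasoning: Each element can be included or excluded: 2^4 = 16.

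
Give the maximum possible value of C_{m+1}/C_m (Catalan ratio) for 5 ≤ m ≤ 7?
C_{m+1}/C_m = 2(2m+1)/(m+2), which increases with m. Maximum at m = 7: 2·15/9 = 10/3.

Answer: 10/3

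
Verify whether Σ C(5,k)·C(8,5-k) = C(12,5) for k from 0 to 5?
Vandermonde's identity gives C(13,5) = 1,287; RHS C(12,5) = 792.

Answer: False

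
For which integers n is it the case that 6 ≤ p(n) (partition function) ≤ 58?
5, 6, 7, 8, 9, 10, 11
Tabulating p(n) via p(n) = p(n−1) + p(n−2) − p(n−5) − p(n−7) + …: p(4)=5; p(5)=7; p(6)=11; p(7)=15; p(8)=22; p(9)=30; p(10)=42; p(11)=56; p(12)=77. So valid n = 5, 6, 7, 8, 9, 10, 11.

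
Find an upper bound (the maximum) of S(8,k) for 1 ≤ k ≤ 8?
1,701

Reasoning: Row S(8,k) for k = 1..8 (via S(n,k) = k·S(n−1,k) + S(n−1,k−1)): 1, 127, 966, 1,701, 1,050, 266, 28, 1. The row is unimodal; maximum at k = 4: 1,701.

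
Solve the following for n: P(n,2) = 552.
24

Reasoning: P(n,2) = n(n−1) is increasing in n; n(n−1) ≈ (n−0.5)^2 = 552 gives n ≈ 24.0. Check: P(22,2) = 462, P(23,2) = 506, P(24,2) = 552 ✓. So n = 24.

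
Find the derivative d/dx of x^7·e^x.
Product rule: d/dx[x^7]·e^x + x^7·d/dx[e^x] = 7x^{6}e^x + x^7e^x.
Final answer: (7x^6 + x^7)e^x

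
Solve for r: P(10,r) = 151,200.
6
P(10,r) = 10·9·…·(10−r+1), a product of r factors. Multiplying down from 10: 10 = 10; 10·9 = 90; 10·9·8 = 720; 10·9·8·7 = 5,040; 10·9·8·7·6 = 30,240; 10·9·8·7·6·5 = 151,200 ✓ (6 factors). So r = 6.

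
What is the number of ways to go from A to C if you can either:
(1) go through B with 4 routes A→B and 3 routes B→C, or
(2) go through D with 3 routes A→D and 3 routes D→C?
Route via B: 4×3=12. Route via D: 3×3=9. Total: 21.
Final answer: 21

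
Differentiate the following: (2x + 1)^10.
20(2x + 1)^9

Solution: Chain rule: 10(2x+1)^{9} × 2 = 20(2x+1)^{9}.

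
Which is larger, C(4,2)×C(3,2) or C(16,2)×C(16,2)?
C(16,2)×C(16,2)

Reasoning: C(4,2)×C(3,2)=18, C(16,2)×C(16,2)=14,400.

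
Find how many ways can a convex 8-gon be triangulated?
Using the Catalan number formula: C_n = C(2n, n) / (n+1)
C_6 = C(12, 6) / (6+1)
     = 924 / 7
     = 132

Answer: 132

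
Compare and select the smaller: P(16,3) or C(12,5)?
C(12,5)

Explanation: P(16,3)=3,360, C(12,5)=792.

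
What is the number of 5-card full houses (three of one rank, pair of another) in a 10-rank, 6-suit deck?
27,000

Solution: Triple rank: 10. Triple suits: C(6,3)=20. Pair rank: 9. Pair suits: C(6,2)=15. Total: 27,000.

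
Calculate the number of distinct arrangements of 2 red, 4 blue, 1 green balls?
105
Multinomial: 7!/(2! × 4! × 1!) = 105.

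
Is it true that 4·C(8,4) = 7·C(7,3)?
Absorption identity k·C(n,k) = n·C(n-1,k-1). LHS = 4·70 = 280; RHS = 7·35 = 245.

Answer: False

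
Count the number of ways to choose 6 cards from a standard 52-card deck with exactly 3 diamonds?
2,613,754

Reasoning: 13 diamonds and 39 non-diamonds: C(13,3) × C(39,3) = 286 × 9139 = 2,613,754.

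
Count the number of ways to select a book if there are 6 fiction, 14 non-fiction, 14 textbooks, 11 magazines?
By the addition principle: 6 + 14 + 14 + 11 = 45.

Answer: 45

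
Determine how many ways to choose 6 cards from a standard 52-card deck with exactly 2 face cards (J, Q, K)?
6,031,740

12 face cards and 40 non-face cards: C(12,2) × C(40,4) = 66 × 91,390 = 6,031,740.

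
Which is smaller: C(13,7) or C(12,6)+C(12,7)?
Equal
By Pascal's identity: C(13,7) = C(12,6)+C(12,7) = 1,716. Equal.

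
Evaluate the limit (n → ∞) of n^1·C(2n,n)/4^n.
C(2n,n) ~ 4^n/√(πn), so n^1·C(2n,n)/4^n ~ n^(1 − 1/2)/√π → ∞.
Final answer: ∞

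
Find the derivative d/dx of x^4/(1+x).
(4x^3(1+x) - x^4)/(1+x)²

Quotient rule: [4x^{3}(1+x) - x^4]/(1+x)².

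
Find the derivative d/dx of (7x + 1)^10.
70(7x + 1)^9

Working:
Chain rule: 10(7x+1)^{9} × 7 = 70(7x+1)^{9}.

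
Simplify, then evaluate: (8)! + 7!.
45,360

Explanation: (8)! + 7! = (8)·7! + 7! = (8+1)·7! = 9·7! = 45,360.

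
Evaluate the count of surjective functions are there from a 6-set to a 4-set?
Onto functions = 4! × S(6,4)
First compute S(6,4) via recurrence:
Using the Stirling recurrence: S(n,k) = k·S(n-1,k) + S(n-1,k-1)
S(6,4) = 4·S(5,4) + S(5,3)
         = 4·10 + 25
         = 40 + 25
         = 65
Then: 24 × 65 = 1,560

Answer: 1,560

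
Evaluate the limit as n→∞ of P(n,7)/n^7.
1

Working:
P(n,7) = n(n-1)···(n-6) ≈ n^7 for large n. Limit = 1.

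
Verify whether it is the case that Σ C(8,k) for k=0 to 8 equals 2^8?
True
Binomial theorem: Σ C(8,k) = (1+1)^8 = 2^8 = 256; RHS 2^8 = 256.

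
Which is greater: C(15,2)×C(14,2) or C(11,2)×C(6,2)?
C(15,2)×C(14,2)
C(15,2)×C(14,2)=9,555, C(11,2)×C(6,2)=825.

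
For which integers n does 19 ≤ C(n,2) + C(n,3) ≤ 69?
C(4,2)+C(4,3)=10; C(5,2)+C(5,3)=20; C(6,2)+C(6,3)=35; C(7,2)+C(7,3)=56; C(8,2)+C(8,3)=84. So valid n = 5, 6, 7.

Answer: 5, 6, 7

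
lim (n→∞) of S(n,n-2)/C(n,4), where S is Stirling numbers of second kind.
3

Working:
The leading term of S(n,n-2) as a polynomial in n is (3)!!·C(n,4), so the ratio → (3)!! = 3.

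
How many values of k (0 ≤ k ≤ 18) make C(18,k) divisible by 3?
16

Explanation: Checking C(18,k) mod 3 for k = 0..18: divisible at k = 1, 2, 3, 4, 5, 6, 7, 8, 10, 11, 12, 13, 14, 15, 16, 17. That's 16 values.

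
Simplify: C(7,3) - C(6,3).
15
C(7,3) - C(6,3) = C(6,2) = 15.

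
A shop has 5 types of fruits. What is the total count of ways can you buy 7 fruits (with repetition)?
Stars and bars: C(7+5-1, 7) = C(11, 7) = 330.

Answer: 330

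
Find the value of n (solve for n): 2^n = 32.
5

Working:
2^5 = 32, so n = 5.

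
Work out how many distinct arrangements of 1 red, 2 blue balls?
3
Multinomial: 3!/(1! × 2!) = 3.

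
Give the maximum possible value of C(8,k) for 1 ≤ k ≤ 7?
C(8,k) is maximised at the centre of the row: C(8,4) = 70.

Answer: 70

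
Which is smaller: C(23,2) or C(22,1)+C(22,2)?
Equal

Explanation: By Pascal's identity: C(23,2) = C(22,1)+C(22,2) = 253. Equal.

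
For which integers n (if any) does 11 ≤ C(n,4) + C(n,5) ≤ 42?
6

Explanation: C(5,4)+C(5,5)=6; C(6,4)+C(6,5)=21; C(7,4)+C(7,5)=56. So valid n = 6.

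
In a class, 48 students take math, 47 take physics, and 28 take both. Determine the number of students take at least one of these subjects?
|A∪B| = |A|+|B|-|A∩B| = 48+47-28 = 67.

Answer: 67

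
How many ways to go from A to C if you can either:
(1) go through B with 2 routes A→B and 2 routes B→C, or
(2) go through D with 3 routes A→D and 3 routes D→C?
13

Reasoning: Route via B: 2×2=4. Route via D: 3×3=9. Total: 13.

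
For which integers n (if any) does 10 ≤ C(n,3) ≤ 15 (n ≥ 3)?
5

Reasoning: C(4,3)=4; C(5,3)=10; C(6,3)=20. So valid n = 5.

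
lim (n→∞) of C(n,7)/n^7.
1/5040

C(n,7) ≈ n^7/7! for large n. Limit = 1/7! = 1/5040.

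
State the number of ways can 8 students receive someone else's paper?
14,833

Solution: Using D(n) = (n-1)[D(n-1) + D(n-2)]:
D(8) = (8-1) × [D(7) + D(6)]
      = 7 × [1854 + 265]
      = 7 × 2119
      = 14,833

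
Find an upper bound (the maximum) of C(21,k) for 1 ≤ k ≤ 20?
352,716

C(21,k) is maximised at the centre of the row: C(21,10) = 352,716.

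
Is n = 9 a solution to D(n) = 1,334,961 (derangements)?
No
D(9) = (9-1)·[D(8) + D(7)] = 8·[14,833 + 1,854] = 133,496, which does not equal 1,334,961.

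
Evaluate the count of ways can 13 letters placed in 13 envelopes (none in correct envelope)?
2,290,792,932

Working:
Using D(n) = (n-1)[D(n-1) + D(n-2)]:
D(13) = (13-1) × [D(12) + D(11)]
      = 12 × [176214841 + 14684570]
      = 12 × 190899411
      = 2,290,792,932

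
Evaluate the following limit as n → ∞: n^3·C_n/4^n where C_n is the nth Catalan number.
∞

Working:
C_n ~ 4^n/(n^(3/2)√π), so n^3·C_n/4^n ~ n^(3 − 3/2)/√π → ∞.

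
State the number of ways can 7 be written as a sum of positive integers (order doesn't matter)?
15
Pentagonal recurrence p(n) = p(n−1) + p(n−2) − p(n−5) − p(n−7) + …: p(7) = p(6) + p(5) − p(2) − p(0) = 11 + 7 − 2 − 1 = 15.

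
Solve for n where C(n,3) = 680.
17

Explanation: C(n,3) = n(n−1)(n−2)/3! is increasing in n, and n(n−1)(n−2) = 3!·680 = 4,080 ≈ (n−1)^3 gives n ≈ 17.0. Check: C(15,3) = 455, C(16,3) = 560, C(17,3) = 680 ✓. So n = 17.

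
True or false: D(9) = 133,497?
Derangements of 9 elements: D(9) = (9-1)·[D(8) + D(7)] = 8·[14,833 + 1,854] = 133,496.

Answer: False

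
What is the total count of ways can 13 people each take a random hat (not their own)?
2,290,792,932
Using D(n) = (n-1)[D(n-1) + D(n-2)]:
D(13) = (13-1) × [D(12) + D(11)]
      = 12 × [176214841 + 14684570]
      = 12 × 190899411
      = 2,290,792,932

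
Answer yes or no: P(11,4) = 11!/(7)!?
Yes

Working:
Permutation formula P(n,k) = n!/(n-k)!: 11!/7! = 39,916,800/5,040 = 7,920 = P(11,4). The statement holds.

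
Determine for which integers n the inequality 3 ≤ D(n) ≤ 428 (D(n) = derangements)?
4, 5, 6

Working:
Using D(n) = (n−1)[D(n−1) + D(n−2)] with D(1)=0, D(2)=1: D(3)=2; D(4)=9; D(5)=44; D(6)=265; D(7)=1,854. So valid n = 4, 5, 6.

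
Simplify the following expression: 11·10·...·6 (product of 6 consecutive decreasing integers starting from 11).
This is P(11,6) = 11!/(5)! = 332,640.

Answer: 332,640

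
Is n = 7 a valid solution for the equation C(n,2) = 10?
No
C(7,2) = 7·6/2! = 42/2 = 21, which does not equal 10.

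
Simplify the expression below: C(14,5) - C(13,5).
715

Explanation: C(14,5) - C(13,5) = C(13,4) = 715.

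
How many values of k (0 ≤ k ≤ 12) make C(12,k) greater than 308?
5
Row 12 is unimodal and symmetric about k=12/2. C(12,3)=220 ≤ 308; C(12,4)=495 > 308; by symmetry C(12,k) > 308 for k = 4..8. That's 8 - 4 + 1 = 5 values.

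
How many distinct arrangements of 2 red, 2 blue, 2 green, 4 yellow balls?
18,900

Multinomial: 10!/(2! × 2! × 2! × 4!) = 18,900.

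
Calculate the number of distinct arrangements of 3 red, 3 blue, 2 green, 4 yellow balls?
277,200

Explanation: Multinomial: 12!/(3! × 3! × 2! × 4!) = 277,200.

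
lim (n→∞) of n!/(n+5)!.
0

Solution: n!/(n+5)! = 1/[(n+1)(n+2)···(n+5)] → 0 as n → ∞.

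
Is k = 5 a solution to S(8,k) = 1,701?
No

Explanation: S(8,5) = 5·S(7,5) + S(7,4) = 5·140 + 350 = 1,050, which does not equal 1,701.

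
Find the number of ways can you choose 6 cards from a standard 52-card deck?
20,358,520

C(52,6) = 20,358,520.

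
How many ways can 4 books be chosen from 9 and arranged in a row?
P(9,4) = 9!/(9-4)! = 3,024.
Final answer: 3,024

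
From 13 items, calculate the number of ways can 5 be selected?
1,287

Explanation: C(13,5) = 13! / (5! × (13-5)!)
         = 13! / (5! × 8!)
         = 1,287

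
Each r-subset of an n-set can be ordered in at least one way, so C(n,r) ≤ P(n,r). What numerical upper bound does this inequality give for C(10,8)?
1,814,400

Reasoning: P(10,8) = 10·9·8·7·6·5·4·3 = 1,814,400, so C(10,8) ≤ 1,814,400. (The bound is loose by a factor of 8! = 40,320: C(10,8) = 1,814,400/40,320 = 45.)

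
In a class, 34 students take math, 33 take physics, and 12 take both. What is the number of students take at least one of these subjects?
|A∪B| = |A|+|B|-|A∩B| = 34+33-12 = 55.

Answer: 55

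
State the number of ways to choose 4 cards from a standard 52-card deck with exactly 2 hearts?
57,798

Solution: 13 hearts and 39 non-hearts: C(13,2) × C(39,2) = 78 × 741 = 57,798.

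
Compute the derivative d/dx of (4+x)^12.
12(4+x)^11

Reasoning: Using the power rule: d/dx (4+x)^12 = 12(4+x)^{11}.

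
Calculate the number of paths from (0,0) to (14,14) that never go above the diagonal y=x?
2,674,440

Counted by the Catalan number C_14: C_14 = C(28,14)/(14+1) = 40,116,600/15 = 2,674,440.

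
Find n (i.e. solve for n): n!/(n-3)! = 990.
n!/(n-3)! = n×(n-1)×(n-2), a product of 3 consecutive integers ≈ (n−1)^3. 990^(1/3) + 1 ≈ 11.0; check n = 11: 11×10×9 = 990 ✓. So n = 11.

Answer: 11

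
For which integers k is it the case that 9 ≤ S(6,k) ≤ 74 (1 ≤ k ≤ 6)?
2, 4, 5

S(6,1)=1; S(6,2)=31; S(6,3)=90; S(6,4)=65; S(6,5)=15; S(6,6)=1. So valid k = 2, 4, 5.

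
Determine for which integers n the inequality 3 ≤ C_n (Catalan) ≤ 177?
C_2=2; C_3=5; C_4=14; C_5=42; C_6=132; C_7=429. So valid n = 3, 4, 5, 6.
Final answer: 3, 4, 5, 6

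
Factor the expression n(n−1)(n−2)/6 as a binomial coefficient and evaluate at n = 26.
C(n,3); C(26,3) = 2,600

Solution: n(n−1)(n−2)/6 = n!/(3!(n−3)!) = C(n,3). At n = 26: C(26,3) = 2,600.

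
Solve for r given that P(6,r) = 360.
4

Solution: P(6,r) = 6·5·…·(6−r+1), a product of r factors. Multiplying down from 6: 6 = 6; 6·5 = 30; 6·5·4 = 120; 6·5·4·3 = 360 ✓ (4 factors). So r = 4.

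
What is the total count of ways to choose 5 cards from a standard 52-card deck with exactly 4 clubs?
27,885

13 clubs and 39 non-clubs: C(13,4) × C(39,1) = 715 × 39 = 27,885.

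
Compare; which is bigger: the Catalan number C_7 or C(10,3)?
C_7 = C(14,7)/(7+1) = 3,432/8 = 429; C(10,3) = 120.

Answer: C_7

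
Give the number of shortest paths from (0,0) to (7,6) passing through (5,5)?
756

Explanation: To (5,5): C(10,5)=252. From there: C(3,2)=3. Total: 756.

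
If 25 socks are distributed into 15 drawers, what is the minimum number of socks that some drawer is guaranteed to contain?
2
Pigeonhole: ⌈25/15⌉ = 2.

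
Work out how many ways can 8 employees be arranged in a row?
40,320

Solution: Arrangements of 8 distinct objects: 8! = 40,320.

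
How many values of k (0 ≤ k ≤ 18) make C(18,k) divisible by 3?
Checking C(18,k) mod 3 for k = 0..18: divisible at k = 1, 2, 3, 4, 5, 6, 7, 8, 10, 11, 12, 13, 14, 15, 16, 17. That's 16 values.
Final answer: 16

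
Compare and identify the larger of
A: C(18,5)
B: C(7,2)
A=C(18,5)=8,568, B=C(7,2)=21.

Answer: A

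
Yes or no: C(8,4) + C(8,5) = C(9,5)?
Yes

Solution: Pascal's identity: LHS = 70 + 56 = 126; RHS = C(9,5) = 126. Both sides agree, so the statement holds.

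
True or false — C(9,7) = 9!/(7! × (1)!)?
False

Explanation: The correct denominator is 7!×2!, giving C(9,7) = 36; the stated RHS is 9!/(7!×1!) = 72 ≠ 36, so the statement does not hold.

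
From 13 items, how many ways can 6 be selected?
1,716

Solution: C(13,6) = 13! / (6! × (13-6)!)
         = 13! / (6! × 7!)
         = 1,716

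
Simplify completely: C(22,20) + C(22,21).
253

Reasoning: By Pascal's identity: C(23,21) = 253.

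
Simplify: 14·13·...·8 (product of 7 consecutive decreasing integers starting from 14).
17,297,280

Working:
This is P(14,7) = 14!/(7)! = 17,297,280.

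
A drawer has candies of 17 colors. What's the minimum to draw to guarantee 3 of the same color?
35
Worst case: 2 of each = 34. One more: 35.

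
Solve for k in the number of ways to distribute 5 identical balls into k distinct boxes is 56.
Stars and bars: the count is C(5+k−1, k−1), increasing in k. k=2: C(6,1) = 6, k=3: C(7,2) = 21, k=4: C(8,3) = 56 ✓. So k = 4.

Answer: 4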